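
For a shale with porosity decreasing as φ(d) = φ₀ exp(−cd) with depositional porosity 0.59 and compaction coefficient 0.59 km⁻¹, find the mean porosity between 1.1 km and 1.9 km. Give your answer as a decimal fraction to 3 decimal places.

⟨φ⟩ = (1/(d₂−d₁)) ∫ φ₀ e^(−cd) dd = φ₀·(e^(−c·d₁) − e^(−c·d₂)) / (c·(d₂−d₁))
e^(−0.59×1.1) = 0.5226; e^(−0.59×1.9) = 0.3260
⟨φ⟩ = 0.59 × (0.5226 − 0.3260) / (0.59 × 0.8) = 0.59 × 0.4166 = 0.2458

0.246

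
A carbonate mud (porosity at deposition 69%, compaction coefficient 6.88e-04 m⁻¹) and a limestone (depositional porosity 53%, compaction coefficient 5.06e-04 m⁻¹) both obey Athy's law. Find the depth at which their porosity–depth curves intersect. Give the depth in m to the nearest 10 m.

1450 m

Working in km (1 km = 1000 m; c in km⁻¹ = c in m⁻¹ × 1000):
Set n₀ₐ e^(−cₐz) = n₀ᵦ e^(−cᵦz) ⇒ ln(n₀ₐ/n₀ᵦ) = (cₐ − cᵦ)·z
z = ln(0.69/0.53) / (0.688 − 0.506) = 0.2638 / 0.182 = 1.450 km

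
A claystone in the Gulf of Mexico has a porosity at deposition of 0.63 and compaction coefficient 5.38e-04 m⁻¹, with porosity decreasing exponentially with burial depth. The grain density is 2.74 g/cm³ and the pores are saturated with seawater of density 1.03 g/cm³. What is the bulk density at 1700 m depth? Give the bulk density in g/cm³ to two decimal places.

2.31 g/cm³

Working in km (1 km = 1000 m; β in km⁻¹ = β in m⁻¹ × 1000):
Porosity at depth: n = 0.63·exp(−0.538×1.7) = 0.63×0.4007 = 0.2524
Bulk density: ρ_b = (1−n)ρ_g + n·ρ_f = 0.7476×2.74 + 0.2524×1.03
       = 2.048 + 0.260 = 2.308 g/cm³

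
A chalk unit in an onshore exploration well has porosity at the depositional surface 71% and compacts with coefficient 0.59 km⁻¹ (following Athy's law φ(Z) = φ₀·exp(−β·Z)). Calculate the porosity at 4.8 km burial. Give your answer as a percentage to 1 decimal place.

φ = φ₀·exp(−β·Z) = 0.71 × exp(−0.59 × 4.8) = 0.71 × exp(−2.832)
  = 0.71 × 0.0589 = 0.0418

4.2%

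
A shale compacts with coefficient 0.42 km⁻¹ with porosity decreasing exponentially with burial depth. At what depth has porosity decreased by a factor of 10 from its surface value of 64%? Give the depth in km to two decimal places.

φ/φ₀ = 1/10 ⇒ exp(−β·z) = 1/10 ⇒ z = ln(10) / β
z = 2.3026 / 0.42 = 5.482 km

5.48 km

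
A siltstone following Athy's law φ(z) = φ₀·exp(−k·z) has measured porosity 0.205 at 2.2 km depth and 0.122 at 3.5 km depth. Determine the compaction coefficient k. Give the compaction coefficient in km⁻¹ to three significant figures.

Athy: φ(z) = φ₀ e^(−kz) ⇒ φ₁/φ₂ = e^{k(z₂−z₁)} ⇒ k = ln(φ₁/φ₂)/(z₂−z₁)
k = ln(0.205/0.122) / (3.5 − 2.2) = ln(1.68) / 1.3 = 0.5190 / 1.3 = 0.3992 km⁻¹

0.399 km⁻¹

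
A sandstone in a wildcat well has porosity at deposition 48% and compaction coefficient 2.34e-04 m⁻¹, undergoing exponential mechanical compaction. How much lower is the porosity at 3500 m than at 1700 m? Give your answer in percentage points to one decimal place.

11.1 percentage points

Working in km (1 km = 1000 m; c in km⁻¹ = c in m⁻¹ × 1000):
φ(1.7) = 0.48·e^(−0.234×1.7) = 0.3225
φ(3.5) = 0.48·e^(−0.234×3.5) = 0.2116
Δφ = 0.3225 − 0.2116 = 0.1108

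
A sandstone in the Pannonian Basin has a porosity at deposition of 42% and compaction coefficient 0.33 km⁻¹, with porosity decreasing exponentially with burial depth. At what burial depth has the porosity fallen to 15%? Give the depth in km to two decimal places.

3.12 km

Invert Athy's law: d = ln(phi₀/phi) / k
d = ln(0.42/0.15) / 0.33 = ln(2.8) / 0.33 = 1.0296 / 0.33 = 3.120 km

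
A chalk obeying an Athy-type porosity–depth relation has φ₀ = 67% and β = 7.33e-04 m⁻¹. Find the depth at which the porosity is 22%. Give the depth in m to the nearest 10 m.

Working in km (1 km = 1000 m; β in km⁻¹ = β in m⁻¹ × 1000):
Invert Athy's law: d = ln(φ₀/φ) / β
d = ln(0.67/0.22) / 0.733 = ln(3.045) / 0.733 = 1.1137 / 0.733 = 1.519 km

1520 m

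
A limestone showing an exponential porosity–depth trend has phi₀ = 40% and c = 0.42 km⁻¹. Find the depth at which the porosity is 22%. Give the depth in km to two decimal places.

1.42 km

Invert Athy's law: d = ln(phi₀/phi) / c
d = ln(0.4/0.22) / 0.42 = ln(1.818) / 0.42 = 0.5978 / 0.42 = 1.423 km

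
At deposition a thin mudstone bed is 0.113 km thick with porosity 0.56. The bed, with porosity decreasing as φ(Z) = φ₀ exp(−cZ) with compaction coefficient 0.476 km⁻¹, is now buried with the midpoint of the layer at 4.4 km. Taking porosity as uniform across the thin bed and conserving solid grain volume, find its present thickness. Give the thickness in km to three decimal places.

Porosity at 4.4 km: φ = 0.56·exp(−0.476×4.4) = 0.0690
Solid-volume conservation: h(1−φ) = h₀(1−φ₀) ⇒ h = h₀·(1−φ₀)/(1−φ)
h = 0.113 × (1 − 0.56)/(1 − 0.0690) = 0.113 × 0.4726 = 0.0534 km

0.053 km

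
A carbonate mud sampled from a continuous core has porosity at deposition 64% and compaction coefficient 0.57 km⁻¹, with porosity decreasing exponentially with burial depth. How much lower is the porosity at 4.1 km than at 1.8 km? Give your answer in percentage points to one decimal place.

φ(1.8) = 0.64·e^(−0.57×1.8) = 0.2294
φ(4.1) = 0.64·e^(−0.57×4.1) = 0.0618
Δφ = 0.2294 − 0.0618 = 0.1676

16.8 percentage points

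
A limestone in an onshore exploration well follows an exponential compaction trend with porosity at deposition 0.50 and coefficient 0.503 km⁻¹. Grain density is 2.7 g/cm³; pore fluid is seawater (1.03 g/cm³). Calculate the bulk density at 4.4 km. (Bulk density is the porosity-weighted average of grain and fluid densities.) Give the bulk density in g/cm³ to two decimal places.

Porosity at depth: φ = 0.5·exp(−0.503×4.4) = 0.5×0.1094 = 0.0547
Bulk density: ρ_b = (1−φ)ρ_g + φ·ρ_f = 0.9453×2.7 + 0.0547×1.03
       = 2.552 + 0.056 = 2.609 g/cm³

2.61 g/cm³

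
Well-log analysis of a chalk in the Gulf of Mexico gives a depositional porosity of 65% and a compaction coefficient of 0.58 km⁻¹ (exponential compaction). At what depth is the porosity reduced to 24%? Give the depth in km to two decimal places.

1.72 km

Invert Athy's law: z = ln(n₀/n) / c
z = ln(0.65/0.24) / 0.58 = ln(2.708) / 0.58 = 0.9963 / 0.58 = 1.718 km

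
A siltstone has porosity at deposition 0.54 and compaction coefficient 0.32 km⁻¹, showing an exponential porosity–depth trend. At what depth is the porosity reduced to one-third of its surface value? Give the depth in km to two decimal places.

φ/φ₀ = 1/3 ⇒ exp(−c·z) = 1/3 ⇒ z = ln(3) / c
z = 1.0986 / 0.32 = 3.433 km

3.43 km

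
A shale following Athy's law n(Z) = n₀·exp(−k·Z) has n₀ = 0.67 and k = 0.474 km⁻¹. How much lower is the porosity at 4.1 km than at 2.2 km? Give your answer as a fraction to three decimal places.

n(2.2) = 0.67·e^(−0.474×2.2) = 0.2362
n(4.1) = 0.67·e^(−0.474×4.1) = 0.0960
Δn = 0.2362 − 0.0960 = 0.1402

0.140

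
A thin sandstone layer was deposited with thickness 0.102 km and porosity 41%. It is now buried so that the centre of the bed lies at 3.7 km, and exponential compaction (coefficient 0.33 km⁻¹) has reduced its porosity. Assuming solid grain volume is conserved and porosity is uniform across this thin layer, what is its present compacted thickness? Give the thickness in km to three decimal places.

0.068 km

Porosity at 3.7 km: φ = 0.41·exp(−0.33×3.7) = 0.1209
Solid-volume conservation: h(1−φ) = h₀(1−φ₀) ⇒ h = h₀·(1−φ₀)/(1−φ)
h = 0.102 × (1 − 0.41)/(1 − 0.1209) = 0.102 × 0.6712 = 0.0685 km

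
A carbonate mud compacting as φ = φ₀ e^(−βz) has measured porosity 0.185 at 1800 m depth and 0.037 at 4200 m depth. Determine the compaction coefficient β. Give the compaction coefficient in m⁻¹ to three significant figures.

0.000671 m⁻¹

Working in km (1 km = 1000 m; β in km⁻¹ = β in m⁻¹ × 1000):
Athy: φ(z) = φ₀ e^(−βz) ⇒ φ₁/φ₂ = e^{β(z₂−z₁)} ⇒ β = ln(φ₁/φ₂)/(z₂−z₁)
β = ln(0.185/0.037) / (4.2 − 1.8) = ln(5) / 2.4 = 1.6094 / 2.4 = 0.6706 km⁻¹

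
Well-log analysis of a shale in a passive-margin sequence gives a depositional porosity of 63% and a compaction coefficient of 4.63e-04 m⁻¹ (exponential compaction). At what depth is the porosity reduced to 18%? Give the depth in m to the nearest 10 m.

2710 m

Working in km (1 km = 1000 m; β in km⁻¹ = β in m⁻¹ × 1000):
Invert Athy's law: Z = ln(φ₀/φ) / β
Z = ln(0.63/0.18) / 0.463 = ln(3.5) / 0.463 = 1.2528 / 0.463 = 2.706 km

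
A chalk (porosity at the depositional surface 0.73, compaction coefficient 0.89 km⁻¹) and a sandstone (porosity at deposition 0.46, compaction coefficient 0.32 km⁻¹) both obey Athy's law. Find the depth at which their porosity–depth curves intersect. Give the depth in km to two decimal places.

0.81 km

Set φ₀ₐ e^(−kₐZ) = φ₀ᵦ e^(−kᵦZ) ⇒ ln(φ₀ₐ/φ₀ᵦ) = (kₐ − kᵦ)·Z
Z = ln(0.73/0.46) / (0.89 − 0.32) = 0.4618 / 0.57 = 0.810 km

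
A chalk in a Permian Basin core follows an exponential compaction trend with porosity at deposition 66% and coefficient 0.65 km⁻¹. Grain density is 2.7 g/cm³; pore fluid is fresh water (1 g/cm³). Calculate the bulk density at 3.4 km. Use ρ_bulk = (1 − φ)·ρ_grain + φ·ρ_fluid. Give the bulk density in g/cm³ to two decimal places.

2.58 g/cm³

Porosity at depth: φ = 0.66·exp(−0.65×3.4) = 0.66×0.1097 = 0.0724
Bulk density: ρ_b = (1−φ)ρ_g + φ·ρ_f = 0.9276×2.7 + 0.0724×1
       = 2.505 + 0.072 = 2.577 g/cm³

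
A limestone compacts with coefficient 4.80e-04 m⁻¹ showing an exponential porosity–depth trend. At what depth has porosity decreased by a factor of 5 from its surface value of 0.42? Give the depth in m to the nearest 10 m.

Working in km (1 km = 1000 m; β in km⁻¹ = β in m⁻¹ × 1000):
phi/phi₀ = 1/5 ⇒ exp(−β·d) = 1/5 ⇒ d = ln(5) / β
d = 1.6094 / 0.48 = 3.353 km

3350 m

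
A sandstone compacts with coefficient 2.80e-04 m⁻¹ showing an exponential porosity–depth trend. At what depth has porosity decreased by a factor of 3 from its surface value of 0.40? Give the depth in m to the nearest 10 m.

3920 m

Working in km (1 km = 1000 m; β in km⁻¹ = β in m⁻¹ × 1000):
phi/phi₀ = 1/3 ⇒ exp(−β·d) = 1/3 ⇒ d = ln(3) / β
d = 1.0986 / 0.28 = 3.924 km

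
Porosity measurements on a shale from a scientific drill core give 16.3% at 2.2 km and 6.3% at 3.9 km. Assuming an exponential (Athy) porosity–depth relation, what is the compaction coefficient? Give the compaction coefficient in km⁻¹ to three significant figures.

Athy: phi(d) = phi₀ e^(−cd) ⇒ phi₁/phi₂ = e^{c(d₂−d₁)} ⇒ c = ln(phi₁/phi₂)/(d₂−d₁)
c = ln(0.163/0.063) / (3.9 − 2.2) = ln(2.587) / 1.7 = 0.9506 / 1.7 = 0.5592 km⁻¹

0.559 km⁻¹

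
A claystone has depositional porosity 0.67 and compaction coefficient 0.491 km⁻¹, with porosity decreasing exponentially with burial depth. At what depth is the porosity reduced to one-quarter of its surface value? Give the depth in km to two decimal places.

φ/φ₀ = 1/4 ⇒ exp(−k·Z) = 1/4 ⇒ Z = ln(4) / k
Z = 1.3863 / 0.491 = 2.823 km

2.82 km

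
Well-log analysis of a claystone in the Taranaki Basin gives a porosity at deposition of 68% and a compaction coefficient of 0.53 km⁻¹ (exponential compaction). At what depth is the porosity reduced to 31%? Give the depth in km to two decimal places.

1.48 km

Invert Athy's law: Z = ln(φ₀/φ) / β
Z = ln(0.68/0.31) / 0.53 = ln(2.194) / 0.53 = 0.7855 / 0.53 = 1.482 km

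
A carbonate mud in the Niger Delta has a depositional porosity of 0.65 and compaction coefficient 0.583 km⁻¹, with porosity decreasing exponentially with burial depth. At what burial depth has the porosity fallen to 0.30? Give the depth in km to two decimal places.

Invert Athy's law: d = ln(φ₀/φ) / k
d = ln(0.65/0.3) / 0.583 = ln(2.167) / 0.583 = 0.7732 / 0.583 = 1.326 km

1.33 km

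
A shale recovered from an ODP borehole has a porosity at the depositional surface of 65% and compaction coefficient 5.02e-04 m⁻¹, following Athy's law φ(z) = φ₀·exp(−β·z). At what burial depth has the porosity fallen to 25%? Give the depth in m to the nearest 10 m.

Working in km (1 km = 1000 m; β in km⁻¹ = β in m⁻¹ × 1000):
Invert Athy's law: z = ln(φ₀/φ) / β
z = ln(0.65/0.25) / 0.502 = ln(2.6) / 0.502 = 0.9555 / 0.502 = 1.903 km

1900 m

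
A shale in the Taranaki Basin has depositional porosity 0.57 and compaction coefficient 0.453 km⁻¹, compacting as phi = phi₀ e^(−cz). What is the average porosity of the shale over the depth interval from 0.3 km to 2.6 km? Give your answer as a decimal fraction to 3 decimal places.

0.309

⟨phi⟩ = (1/(z₂−z₁)) ∫ phi₀ e^(−cz) dz = phi₀·(e^(−c·z₁) − e^(−c·z₂)) / (c·(z₂−z₁))
e^(−0.453×0.3) = 0.8729; e^(−0.453×2.6) = 0.3080
⟨phi⟩ = 0.57 × (0.8729 − 0.3080) / (0.453 × 2.3) = 0.57 × 0.5423 = 0.3091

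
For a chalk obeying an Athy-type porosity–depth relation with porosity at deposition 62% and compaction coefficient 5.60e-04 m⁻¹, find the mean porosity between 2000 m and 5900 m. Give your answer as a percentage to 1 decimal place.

Working in km (1 km = 1000 m; β in km⁻¹ = β in m⁻¹ × 1000):
⟨φ⟩ = (1/(d₂−d₁)) ∫ φ₀ e^(−βd) dd = φ₀·(e^(−β·d₁) − e^(−β·d₂)) / (β·(d₂−d₁))
e^(−0.56×2) = 0.3263; e^(−0.56×5.9) = 0.0367
⟨φ⟩ = 0.62 × (0.3263 − 0.0367) / (0.56 × 3.9) = 0.62 × 0.1326 = 0.0822

8.2%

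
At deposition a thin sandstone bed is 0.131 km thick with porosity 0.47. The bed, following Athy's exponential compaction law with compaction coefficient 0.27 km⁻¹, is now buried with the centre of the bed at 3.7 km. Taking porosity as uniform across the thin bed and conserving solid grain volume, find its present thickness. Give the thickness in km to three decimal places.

0.084 km

Porosity at 3.7 km: phi = 0.47·exp(−0.27×3.7) = 0.1731
Solid-volume conservation: h(1−phi) = h₀(1−phi₀) ⇒ h = h₀·(1−phi₀)/(1−phi)
h = 0.131 × (1 − 0.47)/(1 − 0.1731) = 0.131 × 0.6409 = 0.0840 km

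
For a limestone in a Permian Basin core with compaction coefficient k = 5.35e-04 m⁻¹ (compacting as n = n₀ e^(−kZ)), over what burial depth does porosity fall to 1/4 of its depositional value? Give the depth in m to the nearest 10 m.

Working in km (1 km = 1000 m; k in km⁻¹ = k in m⁻¹ × 1000):
n/n₀ = 1/4 ⇒ exp(−k·Z) = 1/4 ⇒ Z = ln(4) / k
Z = 1.3863 / 0.535 = 2.591 km

2590 m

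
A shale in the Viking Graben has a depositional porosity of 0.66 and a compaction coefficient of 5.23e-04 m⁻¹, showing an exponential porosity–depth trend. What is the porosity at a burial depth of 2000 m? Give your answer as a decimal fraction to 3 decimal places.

Working in km (1 km = 1000 m; k in km⁻¹ = k in m⁻¹ × 1000):
φ = φ₀·exp(−k·d) = 0.66 × exp(−0.523 × 2) = 0.66 × exp(−1.046)
  = 0.66 × 0.3513 = 0.2319

0.232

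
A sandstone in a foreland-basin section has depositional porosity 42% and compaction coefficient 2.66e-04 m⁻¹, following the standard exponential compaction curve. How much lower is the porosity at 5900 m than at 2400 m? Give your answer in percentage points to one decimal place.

13.4 percentage points

Working in km (1 km = 1000 m; k in km⁻¹ = k in m⁻¹ × 1000):
φ(2.4) = 0.42·e^(−0.266×2.4) = 0.2218
φ(5.9) = 0.42·e^(−0.266×5.9) = 0.0874
Δφ = 0.2218 − 0.0874 = 0.1344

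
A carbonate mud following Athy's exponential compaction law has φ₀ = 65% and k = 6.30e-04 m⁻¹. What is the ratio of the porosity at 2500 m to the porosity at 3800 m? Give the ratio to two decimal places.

2.27

Working in km (1 km = 1000 m; k in km⁻¹ = k in m⁻¹ × 1000):
φ(z₁)/φ(z₂) = e^(−k·z₁)/e^(−k·z₂) = e^{k(z₂−z₁)}
= exp(0.63 × 1.3) = exp(0.819) = 2.2682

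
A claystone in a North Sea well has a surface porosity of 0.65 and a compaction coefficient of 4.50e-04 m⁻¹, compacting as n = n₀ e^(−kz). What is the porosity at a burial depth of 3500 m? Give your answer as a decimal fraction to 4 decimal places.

0.1346

Working in km (1 km = 1000 m; k in km⁻¹ = k in m⁻¹ × 1000):
n = n₀·exp(−k·z) = 0.65 × exp(−0.45 × 3.5) = 0.65 × exp(−1.575)
  = 0.65 × 0.2070 = 0.1346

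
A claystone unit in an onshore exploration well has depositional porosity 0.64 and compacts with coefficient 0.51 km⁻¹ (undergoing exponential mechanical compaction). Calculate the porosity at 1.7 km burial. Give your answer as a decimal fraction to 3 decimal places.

0.269

φ = φ₀·exp(−β·Z) = 0.64 × exp(−0.51 × 1.7) = 0.64 × exp(−0.867)
  = 0.64 × 0.4202 = 0.2689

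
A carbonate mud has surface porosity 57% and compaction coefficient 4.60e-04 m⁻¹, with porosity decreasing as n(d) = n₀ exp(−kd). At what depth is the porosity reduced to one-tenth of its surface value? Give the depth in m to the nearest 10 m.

Working in km (1 km = 1000 m; k in km⁻¹ = k in m⁻¹ × 1000):
n/n₀ = 1/10 ⇒ exp(−k·d) = 1/10 ⇒ d = ln(10) / k
d = 2.3026 / 0.46 = 5.006 km

5010 m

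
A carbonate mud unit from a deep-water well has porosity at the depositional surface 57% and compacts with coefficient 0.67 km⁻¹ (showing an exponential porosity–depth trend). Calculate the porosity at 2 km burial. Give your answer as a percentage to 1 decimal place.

14.9%

phi = phi₀·exp(−c·z) = 0.57 × exp(−0.67 × 2) = 0.57 × exp(−1.34)
  = 0.57 × 0.2618 = 0.1493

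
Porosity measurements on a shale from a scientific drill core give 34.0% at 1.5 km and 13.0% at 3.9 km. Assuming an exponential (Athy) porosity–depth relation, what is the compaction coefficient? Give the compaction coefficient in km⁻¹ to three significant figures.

0.401 km⁻¹

Athy: φ(z) = φ₀ e^(−kz) ⇒ φ₁/φ₂ = e^{k(z₂−z₁)} ⇒ k = ln(φ₁/φ₂)/(z₂−z₁)
k = ln(0.34/0.13) / (3.9 − 1.5) = ln(2.615) / 2.4 = 0.9614 / 2.4 = 0.4006 km⁻¹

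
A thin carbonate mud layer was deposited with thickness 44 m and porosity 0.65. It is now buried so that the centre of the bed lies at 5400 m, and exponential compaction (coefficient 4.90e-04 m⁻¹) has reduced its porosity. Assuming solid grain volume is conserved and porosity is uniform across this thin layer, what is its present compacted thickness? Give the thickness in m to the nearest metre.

16 m

Working in km (1 km = 1000 m; β in km⁻¹ = β in m⁻¹ × 1000):
Porosity at 5.4 km: phi = 0.65·exp(−0.49×5.4) = 0.0461
Solid-volume conservation: h(1−phi) = h₀(1−phi₀) ⇒ h = h₀·(1−phi₀)/(1−phi)
h = 0.044 × (1 − 0.65)/(1 − 0.0461) = 0.044 × 0.3669 = 0.0161 km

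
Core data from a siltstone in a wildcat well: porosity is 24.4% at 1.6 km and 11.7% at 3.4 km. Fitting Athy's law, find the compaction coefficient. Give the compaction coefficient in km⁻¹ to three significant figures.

Athy: phi(z) = phi₀ e^(−βz) ⇒ phi₁/phi₂ = e^{β(z₂−z₁)} ⇒ β = ln(phi₁/phi₂)/(z₂−z₁)
β = ln(0.244/0.117) / (3.4 − 1.6) = ln(2.085) / 1.8 = 0.7350 / 1.8 = 0.4083 km⁻¹

0.408 km⁻¹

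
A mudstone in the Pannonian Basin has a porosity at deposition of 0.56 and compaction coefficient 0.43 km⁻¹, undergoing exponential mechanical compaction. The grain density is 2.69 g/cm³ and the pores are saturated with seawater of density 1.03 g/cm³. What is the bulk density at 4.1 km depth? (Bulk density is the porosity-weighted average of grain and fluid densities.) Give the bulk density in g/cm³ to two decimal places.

2.53 g/cm³

Porosity at depth: phi = 0.56·exp(−0.43×4.1) = 0.56×0.1715 = 0.0961
Bulk density: ρ_b = (1−phi)ρ_g + phi·ρ_f = 0.9039×2.69 + 0.0961×1.03
       = 2.432 + 0.099 = 2.531 g/cm³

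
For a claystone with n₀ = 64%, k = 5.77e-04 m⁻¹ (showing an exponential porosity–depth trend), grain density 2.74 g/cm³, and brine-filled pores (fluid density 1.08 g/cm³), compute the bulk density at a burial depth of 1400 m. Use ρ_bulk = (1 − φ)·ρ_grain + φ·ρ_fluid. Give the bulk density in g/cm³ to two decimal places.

2.27 g/cm³

Working in km (1 km = 1000 m; k in km⁻¹ = k in m⁻¹ × 1000):
Porosity at depth: n = 0.64·exp(−0.577×1.4) = 0.64×0.4458 = 0.2853
Bulk density: ρ_b = (1−n)ρ_g + n·ρ_f = 0.7147×2.74 + 0.2853×1.08
       = 1.958 + 0.308 = 2.266 g/cm³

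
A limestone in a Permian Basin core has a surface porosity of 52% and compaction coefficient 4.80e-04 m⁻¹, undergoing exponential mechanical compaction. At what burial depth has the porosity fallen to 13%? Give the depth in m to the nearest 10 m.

2890 m

Working in km (1 km = 1000 m; β in km⁻¹ = β in m⁻¹ × 1000):
Invert Athy's law: d = ln(φ₀/φ) / β
d = ln(0.52/0.13) / 0.48 = ln(4) / 0.48 = 1.3863 / 0.48 = 2.888 km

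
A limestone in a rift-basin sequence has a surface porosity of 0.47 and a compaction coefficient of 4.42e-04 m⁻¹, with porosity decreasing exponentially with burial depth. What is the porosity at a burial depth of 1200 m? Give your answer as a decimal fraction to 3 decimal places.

0.277

Working in km (1 km = 1000 m; c in km⁻¹ = c in m⁻¹ × 1000):
φ = φ₀·exp(−c·Z) = 0.47 × exp(−0.442 × 1.2) = 0.47 × exp(−0.5304)
  = 0.47 × 0.5884 = 0.2765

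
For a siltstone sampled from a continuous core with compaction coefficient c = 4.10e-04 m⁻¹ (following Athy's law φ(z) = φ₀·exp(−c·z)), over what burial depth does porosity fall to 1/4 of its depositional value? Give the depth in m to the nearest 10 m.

3380 m

Working in km (1 km = 1000 m; c in km⁻¹ = c in m⁻¹ × 1000):
φ/φ₀ = 1/4 ⇒ exp(−c·z) = 1/4 ⇒ z = ln(4) / c
z = 1.3863 / 0.41 = 3.381 km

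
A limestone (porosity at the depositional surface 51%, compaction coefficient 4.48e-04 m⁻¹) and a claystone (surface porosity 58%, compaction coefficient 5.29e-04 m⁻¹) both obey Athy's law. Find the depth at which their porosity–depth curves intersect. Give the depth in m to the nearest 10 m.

Working in km (1 km = 1000 m; k in km⁻¹ = k in m⁻¹ × 1000):
Set phi₀ₐ e^(−kₐd) = phi₀ᵦ e^(−kᵦd) ⇒ ln(phi₀ₐ/phi₀ᵦ) = (kₐ − kᵦ)·d
d = ln(0.51/0.58) / (0.448 − 0.529) = -0.1286 / -0.081 = 1.588 km

1590 m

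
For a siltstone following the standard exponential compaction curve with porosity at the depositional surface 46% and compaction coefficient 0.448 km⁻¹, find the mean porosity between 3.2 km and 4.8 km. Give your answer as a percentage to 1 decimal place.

7.8%

⟨n⟩ = (1/(d₂−d₁)) ∫ n₀ e^(−cd) dd = n₀·(e^(−c·d₁) − e^(−c·d₂)) / (c·(d₂−d₁))
e^(−0.448×3.2) = 0.2384; e^(−0.448×4.8) = 0.1164
⟨n⟩ = 0.46 × (0.2384 − 0.1164) / (0.448 × 1.6) = 0.46 × 0.1702 = 0.0783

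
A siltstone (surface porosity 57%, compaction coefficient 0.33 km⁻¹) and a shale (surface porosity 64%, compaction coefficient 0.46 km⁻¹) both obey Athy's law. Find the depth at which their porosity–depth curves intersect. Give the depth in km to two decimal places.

Set n₀ₐ e^(−cₐd) = n₀ᵦ e^(−cᵦd) ⇒ ln(n₀ₐ/n₀ᵦ) = (cₐ − cᵦ)·d
d = ln(0.57/0.64) / (0.33 − 0.46) = -0.1158 / -0.13 = 0.891 km

0.89 km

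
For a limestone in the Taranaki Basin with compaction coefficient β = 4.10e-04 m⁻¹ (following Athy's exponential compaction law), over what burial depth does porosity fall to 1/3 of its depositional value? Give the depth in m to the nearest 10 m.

Working in km (1 km = 1000 m; β in km⁻¹ = β in m⁻¹ × 1000):
φ/φ₀ = 1/3 ⇒ exp(−β·z) = 1/3 ⇒ z = ln(3) / β
z = 1.0986 / 0.41 = 2.680 km

2680 m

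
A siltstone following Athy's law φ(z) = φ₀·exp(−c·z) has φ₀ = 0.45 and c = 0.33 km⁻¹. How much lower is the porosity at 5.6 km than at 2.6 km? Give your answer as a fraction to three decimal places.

φ(2.6) = 0.45·e^(−0.33×2.6) = 0.1908
φ(5.6) = 0.45·e^(−0.33×5.6) = 0.0709
Δφ = 0.1908 − 0.0709 = 0.1199

0.120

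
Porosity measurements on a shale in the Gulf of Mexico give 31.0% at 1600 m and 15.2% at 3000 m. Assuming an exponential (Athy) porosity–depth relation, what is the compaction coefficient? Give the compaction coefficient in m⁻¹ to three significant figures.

0.000509 m⁻¹

Working in km (1 km = 1000 m; c in km⁻¹ = c in m⁻¹ × 1000):
Athy: φ(z) = φ₀ e^(−cz) ⇒ φ₁/φ₂ = e^{c(z₂−z₁)} ⇒ c = ln(φ₁/φ₂)/(z₂−z₁)
c = ln(0.31/0.152) / (3 − 1.6) = ln(2.039) / 1.4 = 0.7127 / 1.4 = 0.5091 km⁻¹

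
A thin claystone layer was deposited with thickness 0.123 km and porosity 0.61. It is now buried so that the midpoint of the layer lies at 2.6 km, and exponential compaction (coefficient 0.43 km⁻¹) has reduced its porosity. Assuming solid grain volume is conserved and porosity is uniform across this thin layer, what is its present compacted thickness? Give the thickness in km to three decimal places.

Porosity at 2.6 km: φ = 0.61·exp(−0.43×2.6) = 0.1994
Solid-volume conservation: h(1−φ) = h₀(1−φ₀) ⇒ h = h₀·(1−φ₀)/(1−φ)
h = 0.123 × (1 − 0.61)/(1 − 0.1994) = 0.123 × 0.4872 = 0.0599 km

0.060 km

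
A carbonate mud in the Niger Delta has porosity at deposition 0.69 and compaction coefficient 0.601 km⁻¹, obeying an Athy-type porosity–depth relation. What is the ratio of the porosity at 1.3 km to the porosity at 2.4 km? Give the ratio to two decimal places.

φ(d₁)/φ(d₂) = e^(−k·d₁)/e^(−k·d₂) = e^{k(d₂−d₁)}
= exp(0.601 × 1.1) = exp(0.6611) = 1.9369

1.94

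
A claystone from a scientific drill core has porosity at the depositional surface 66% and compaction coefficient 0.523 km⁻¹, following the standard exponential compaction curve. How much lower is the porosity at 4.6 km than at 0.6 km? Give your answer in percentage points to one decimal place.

42.3 percentage points

n(0.6) = 0.66·e^(−0.523×0.6) = 0.4822
n(4.6) = 0.66·e^(−0.523×4.6) = 0.0595
Δn = 0.4822 − 0.0595 = 0.4227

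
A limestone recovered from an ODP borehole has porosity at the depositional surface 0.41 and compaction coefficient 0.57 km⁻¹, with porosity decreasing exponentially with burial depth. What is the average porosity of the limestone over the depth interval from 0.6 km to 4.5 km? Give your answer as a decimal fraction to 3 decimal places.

⟨phi⟩ = (1/(d₂−d₁)) ∫ phi₀ e^(−kd) dd = phi₀·(e^(−k·d₁) − e^(−k·d₂)) / (k·(d₂−d₁))
e^(−0.57×0.6) = 0.7103; e^(−0.57×4.5) = 0.0769
⟨phi⟩ = 0.41 × (0.7103 − 0.0769) / (0.57 × 3.9) = 0.41 × 0.2849 = 0.1168

0.117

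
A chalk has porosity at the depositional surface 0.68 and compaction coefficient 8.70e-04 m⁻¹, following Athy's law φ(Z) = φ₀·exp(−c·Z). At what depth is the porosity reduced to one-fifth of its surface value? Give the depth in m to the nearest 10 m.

1850 m

Working in km (1 km = 1000 m; c in km⁻¹ = c in m⁻¹ × 1000):
φ/φ₀ = 1/5 ⇒ exp(−c·Z) = 1/5 ⇒ Z = ln(5) / c
Z = 1.6094 / 0.87 = 1.850 km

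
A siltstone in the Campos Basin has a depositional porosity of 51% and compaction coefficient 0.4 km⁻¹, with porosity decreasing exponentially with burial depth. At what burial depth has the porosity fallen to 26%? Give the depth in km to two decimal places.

1.68 km

Invert Athy's law: d = ln(n₀/n) / β
d = ln(0.51/0.26) / 0.4 = ln(1.962) / 0.4 = 0.6737 / 0.4 = 1.684 km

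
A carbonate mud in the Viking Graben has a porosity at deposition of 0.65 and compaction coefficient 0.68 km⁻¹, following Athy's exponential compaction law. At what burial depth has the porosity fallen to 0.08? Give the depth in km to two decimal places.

Invert Athy's law: Z = ln(φ₀/φ) / β
Z = ln(0.65/0.08) / 0.68 = ln(8.125) / 0.68 = 2.0949 / 0.68 = 3.081 km

3.08 km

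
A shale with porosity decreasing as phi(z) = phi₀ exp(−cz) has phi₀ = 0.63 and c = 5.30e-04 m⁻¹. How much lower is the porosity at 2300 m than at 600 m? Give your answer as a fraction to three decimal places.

Working in km (1 km = 1000 m; c in km⁻¹ = c in m⁻¹ × 1000):
phi(0.6) = 0.63·e^(−0.53×0.6) = 0.4584
phi(2.3) = 0.63·e^(−0.53×2.3) = 0.1862
Δphi = 0.4584 − 0.1862 = 0.2722

0.272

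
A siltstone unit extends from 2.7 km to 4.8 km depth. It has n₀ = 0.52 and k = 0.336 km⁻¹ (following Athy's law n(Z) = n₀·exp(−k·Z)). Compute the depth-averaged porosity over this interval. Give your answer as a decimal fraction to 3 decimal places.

0.151

⟨n⟩ = (1/(Z₂−Z₁)) ∫ n₀ e^(−kZ) dZ = n₀·(e^(−k·Z₁) − e^(−k·Z₂)) / (k·(Z₂−Z₁))
e^(−0.336×2.7) = 0.4037; e^(−0.336×4.8) = 0.1993
⟨n⟩ = 0.52 × (0.4037 − 0.1993) / (0.336 × 2.1) = 0.52 × 0.2896 = 0.1506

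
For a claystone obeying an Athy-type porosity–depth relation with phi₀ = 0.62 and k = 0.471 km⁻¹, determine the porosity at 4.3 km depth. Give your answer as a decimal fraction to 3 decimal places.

phi = phi₀·exp(−k·d) = 0.62 × exp(−0.471 × 4.3) = 0.62 × exp(−2.025)
  = 0.62 × 0.1320 = 0.0818

0.082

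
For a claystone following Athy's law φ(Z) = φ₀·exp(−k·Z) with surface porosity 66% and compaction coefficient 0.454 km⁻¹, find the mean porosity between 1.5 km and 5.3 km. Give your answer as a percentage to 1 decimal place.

15.9%

⟨φ⟩ = (1/(Z₂−Z₁)) ∫ φ₀ e^(−kZ) dZ = φ₀·(e^(−k·Z₁) − e^(−k·Z₂)) / (k·(Z₂−Z₁))
e^(−0.454×1.5) = 0.5061; e^(−0.454×5.3) = 0.0902
⟨φ⟩ = 0.66 × (0.5061 − 0.0902) / (0.454 × 3.8) = 0.66 × 0.2411 = 0.1591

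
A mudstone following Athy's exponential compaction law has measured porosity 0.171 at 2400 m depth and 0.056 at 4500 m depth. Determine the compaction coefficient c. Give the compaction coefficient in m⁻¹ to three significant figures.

0.000532 m⁻¹

Working in km (1 km = 1000 m; c in km⁻¹ = c in m⁻¹ × 1000):
Athy: phi(d) = phi₀ e^(−cd) ⇒ phi₁/phi₂ = e^{c(d₂−d₁)} ⇒ c = ln(phi₁/phi₂)/(d₂−d₁)
c = ln(0.171/0.056) / (4.5 − 2.4) = ln(3.054) / 2.1 = 1.1163 / 2.1 = 0.5316 km⁻¹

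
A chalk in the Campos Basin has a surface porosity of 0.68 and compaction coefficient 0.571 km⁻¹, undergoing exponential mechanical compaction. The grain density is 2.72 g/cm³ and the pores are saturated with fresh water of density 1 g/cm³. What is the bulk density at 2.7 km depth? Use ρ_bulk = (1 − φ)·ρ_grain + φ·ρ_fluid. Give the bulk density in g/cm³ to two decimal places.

Porosity at depth: phi = 0.68·exp(−0.571×2.7) = 0.68×0.2140 = 0.1455
Bulk density: ρ_b = (1−phi)ρ_g + phi·ρ_f = 0.8545×2.72 + 0.1455×1
       = 2.324 + 0.146 = 2.470 g/cm³

2.47 g/cm³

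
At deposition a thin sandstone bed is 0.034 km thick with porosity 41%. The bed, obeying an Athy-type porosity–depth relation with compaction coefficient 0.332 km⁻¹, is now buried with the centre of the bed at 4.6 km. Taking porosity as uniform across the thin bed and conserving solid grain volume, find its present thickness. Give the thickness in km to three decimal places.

Porosity at 4.6 km: φ = 0.41·exp(−0.332×4.6) = 0.0890
Solid-volume conservation: h(1−φ) = h₀(1−φ₀) ⇒ h = h₀·(1−φ₀)/(1−φ)
h = 0.034 × (1 − 0.41)/(1 − 0.0890) = 0.034 × 0.6477 = 0.0220 km

0.022 km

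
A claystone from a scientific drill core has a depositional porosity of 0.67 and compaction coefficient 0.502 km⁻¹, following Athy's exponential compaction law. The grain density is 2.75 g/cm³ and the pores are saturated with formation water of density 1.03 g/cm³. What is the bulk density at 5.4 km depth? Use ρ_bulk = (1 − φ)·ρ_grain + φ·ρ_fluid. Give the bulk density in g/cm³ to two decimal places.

Porosity at depth: φ = 0.67·exp(−0.502×5.4) = 0.67×0.0665 = 0.0445
Bulk density: ρ_b = (1−φ)ρ_g + φ·ρ_f = 0.9555×2.75 + 0.0445×1.03
       = 2.628 + 0.046 = 2.673 g/cm³

2.67 g/cm³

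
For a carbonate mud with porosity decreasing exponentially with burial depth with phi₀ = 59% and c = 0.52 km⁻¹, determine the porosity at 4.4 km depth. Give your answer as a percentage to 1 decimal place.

6.0%

phi = phi₀·exp(−c·Z) = 0.59 × exp(−0.52 × 4.4) = 0.59 × exp(−2.288)
  = 0.59 × 0.1015 = 0.0599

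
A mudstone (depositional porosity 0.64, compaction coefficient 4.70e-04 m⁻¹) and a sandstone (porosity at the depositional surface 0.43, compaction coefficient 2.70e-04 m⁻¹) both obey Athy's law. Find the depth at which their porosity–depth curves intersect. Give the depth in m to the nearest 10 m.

Working in km (1 km = 1000 m; c in km⁻¹ = c in m⁻¹ × 1000):
Set n₀ₐ e^(−cₐz) = n₀ᵦ e^(−cᵦz) ⇒ ln(n₀ₐ/n₀ᵦ) = (cₐ − cᵦ)·z
z = ln(0.64/0.43) / (0.47 − 0.27) = 0.3977 / 0.2 = 1.988 km

1990 m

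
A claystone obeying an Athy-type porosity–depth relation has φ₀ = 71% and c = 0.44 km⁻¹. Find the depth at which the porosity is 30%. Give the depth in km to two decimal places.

Invert Athy's law: z = ln(φ₀/φ) / c
z = ln(0.71/0.3) / 0.44 = ln(2.367) / 0.44 = 0.8615 / 0.44 = 1.958 km

1.96 km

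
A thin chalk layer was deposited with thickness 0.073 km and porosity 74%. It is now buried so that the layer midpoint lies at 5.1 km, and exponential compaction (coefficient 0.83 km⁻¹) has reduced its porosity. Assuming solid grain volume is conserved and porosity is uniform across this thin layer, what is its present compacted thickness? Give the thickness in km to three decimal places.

Porosity at 5.1 km: n = 0.74·exp(−0.83×5.1) = 0.0107
Solid-volume conservation: h(1−n) = h₀(1−n₀) ⇒ h = h₀·(1−n₀)/(1−n)
h = 0.073 × (1 − 0.74)/(1 − 0.0107) = 0.073 × 0.2628 = 0.0192 km

0.019 km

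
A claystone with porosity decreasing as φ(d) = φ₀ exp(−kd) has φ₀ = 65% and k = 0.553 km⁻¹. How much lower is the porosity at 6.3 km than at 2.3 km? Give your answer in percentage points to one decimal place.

16.2 percentage points

φ(2.3) = 0.65·e^(−0.553×2.3) = 0.1822
φ(6.3) = 0.65·e^(−0.553×6.3) = 0.0199
Δφ = 0.1822 − 0.0199 = 0.1622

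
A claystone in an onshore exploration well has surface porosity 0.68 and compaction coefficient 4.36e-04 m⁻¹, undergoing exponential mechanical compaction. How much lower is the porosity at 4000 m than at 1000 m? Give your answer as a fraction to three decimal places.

0.321

Working in km (1 km = 1000 m; k in km⁻¹ = k in m⁻¹ × 1000):
phi(1) = 0.68·e^(−0.436×1) = 0.4397
phi(4) = 0.68·e^(−0.436×4) = 0.1189
Δphi = 0.4397 − 0.1189 = 0.3208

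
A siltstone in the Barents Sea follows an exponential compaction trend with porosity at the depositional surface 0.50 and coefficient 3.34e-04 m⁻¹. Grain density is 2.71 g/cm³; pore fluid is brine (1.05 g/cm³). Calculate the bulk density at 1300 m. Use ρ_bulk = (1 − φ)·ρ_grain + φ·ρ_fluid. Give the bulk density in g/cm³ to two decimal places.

Working in km (1 km = 1000 m; c in km⁻¹ = c in m⁻¹ × 1000):
Porosity at depth: phi = 0.5·exp(−0.334×1.3) = 0.5×0.6478 = 0.3239
Bulk density: ρ_b = (1−phi)ρ_g + phi·ρ_f = 0.6761×2.71 + 0.3239×1.05
       = 1.832 + 0.340 = 2.172 g/cm³

2.17 g/cm³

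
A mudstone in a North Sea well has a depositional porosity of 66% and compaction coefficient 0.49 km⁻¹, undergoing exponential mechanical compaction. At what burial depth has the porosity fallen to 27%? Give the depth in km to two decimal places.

Invert Athy's law: d = ln(φ₀/φ) / c
d = ln(0.66/0.27) / 0.49 = ln(2.444) / 0.49 = 0.8938 / 0.49 = 1.824 km

1.82 km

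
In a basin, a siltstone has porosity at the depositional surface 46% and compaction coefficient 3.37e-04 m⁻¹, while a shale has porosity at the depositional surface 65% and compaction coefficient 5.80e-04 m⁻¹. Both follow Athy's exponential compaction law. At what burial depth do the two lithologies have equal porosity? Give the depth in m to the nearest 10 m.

Working in km (1 km = 1000 m; c in km⁻¹ = c in m⁻¹ × 1000):
Set φ₀ₐ e^(−cₐZ) = φ₀ᵦ e^(−cᵦZ) ⇒ ln(φ₀ₐ/φ₀ᵦ) = (cₐ − cᵦ)·Z
Z = ln(0.46/0.65) / (0.337 − 0.58) = -0.3457 / -0.243 = 1.423 km

1420 m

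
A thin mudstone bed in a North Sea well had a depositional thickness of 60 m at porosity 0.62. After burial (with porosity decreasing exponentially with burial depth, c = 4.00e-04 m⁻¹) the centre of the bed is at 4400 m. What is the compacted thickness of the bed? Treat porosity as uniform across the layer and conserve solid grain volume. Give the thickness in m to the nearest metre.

26 m

Working in km (1 km = 1000 m; c in km⁻¹ = c in m⁻¹ × 1000):
Porosity at 4.4 km: φ = 0.62·exp(−0.4×4.4) = 0.1067
Solid-volume conservation: h(1−φ) = h₀(1−φ₀) ⇒ h = h₀·(1−φ₀)/(1−φ)
h = 0.06 × (1 − 0.62)/(1 − 0.1067) = 0.06 × 0.4254 = 0.0255 km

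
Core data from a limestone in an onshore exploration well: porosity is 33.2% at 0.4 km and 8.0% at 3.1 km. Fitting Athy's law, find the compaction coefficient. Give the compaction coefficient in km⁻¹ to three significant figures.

Athy: φ(z) = φ₀ e^(−cz) ⇒ φ₁/φ₂ = e^{c(z₂−z₁)} ⇒ c = ln(φ₁/φ₂)/(z₂−z₁)
c = ln(0.332/0.08) / (3.1 − 0.4) = ln(4.15) / 2.7 = 1.4231 / 2.7 = 0.5271 km⁻¹

0.527 km⁻¹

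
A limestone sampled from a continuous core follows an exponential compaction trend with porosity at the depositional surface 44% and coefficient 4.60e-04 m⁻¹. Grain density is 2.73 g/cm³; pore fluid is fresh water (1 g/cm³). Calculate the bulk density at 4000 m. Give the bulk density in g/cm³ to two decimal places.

Working in km (1 km = 1000 m; k in km⁻¹ = k in m⁻¹ × 1000):
Porosity at depth: n = 0.44·exp(−0.46×4) = 0.44×0.1588 = 0.0699
Bulk density: ρ_b = (1−n)ρ_g + n·ρ_f = 0.9301×2.73 + 0.0699×1
       = 2.539 + 0.070 = 2.609 g/cm³

2.61 g/cm³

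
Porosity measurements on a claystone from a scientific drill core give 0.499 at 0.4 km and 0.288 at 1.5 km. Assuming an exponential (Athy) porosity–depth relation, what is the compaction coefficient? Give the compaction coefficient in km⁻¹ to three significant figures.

Athy: φ(d) = φ₀ e^(−cd) ⇒ φ₁/φ₂ = e^{c(d₂−d₁)} ⇒ c = ln(φ₁/φ₂)/(d₂−d₁)
c = ln(0.499/0.288) / (1.5 − 0.4) = ln(1.733) / 1.1 = 0.5496 / 1.1 = 0.4997 km⁻¹

0.500 km⁻¹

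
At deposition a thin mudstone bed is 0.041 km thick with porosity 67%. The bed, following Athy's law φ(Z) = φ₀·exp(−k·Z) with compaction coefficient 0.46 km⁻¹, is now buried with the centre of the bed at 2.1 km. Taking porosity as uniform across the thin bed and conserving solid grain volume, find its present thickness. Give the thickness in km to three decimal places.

0.018 km

Porosity at 2.1 km: φ = 0.67·exp(−0.46×2.1) = 0.2550
Solid-volume conservation: h(1−φ) = h₀(1−φ₀) ⇒ h = h₀·(1−φ₀)/(1−φ)
h = 0.041 × (1 − 0.67)/(1 − 0.2550) = 0.041 × 0.4430 = 0.0182 km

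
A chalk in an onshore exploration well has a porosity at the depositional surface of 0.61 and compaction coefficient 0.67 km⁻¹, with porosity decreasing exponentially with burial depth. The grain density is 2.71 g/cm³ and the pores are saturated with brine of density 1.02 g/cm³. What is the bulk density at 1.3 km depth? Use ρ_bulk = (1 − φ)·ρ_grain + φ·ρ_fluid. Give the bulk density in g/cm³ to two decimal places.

2.28 g/cm³

Porosity at depth: n = 0.61·exp(−0.67×1.3) = 0.61×0.4185 = 0.2553
Bulk density: ρ_b = (1−n)ρ_g + n·ρ_f = 0.7447×2.71 + 0.2553×1.02
       = 2.018 + 0.260 = 2.279 g/cm³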